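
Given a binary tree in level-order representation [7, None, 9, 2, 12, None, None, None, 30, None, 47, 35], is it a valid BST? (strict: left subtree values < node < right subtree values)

Level-order array: [7, None, 9, 2, 12, None, None, None, 30, None, 47, 35]
Validate using subtree bounds (lo, hi): at each node, require lo < value < hi,
then recurse left with hi=value and right with lo=value.
Preorder trace (stopping at first violation):
  at node 7 with bounds (-inf, +inf): OK
  at node 9 with bounds (7, +inf): OK
  at node 2 with bounds (7, 9): VIOLATION
Node 2 violates its bound: not (7 < 2 < 9).
Result: Not a valid BST


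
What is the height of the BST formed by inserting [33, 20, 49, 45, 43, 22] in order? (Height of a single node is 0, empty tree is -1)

Insertion order: [33, 20, 49, 45, 43, 22]
Tree (level-order array): [33, 20, 49, None, 22, 45, None, None, None, 43]
Compute height bottom-up (empty subtree = -1):
  height(22) = 1 + max(-1, -1) = 0
  height(20) = 1 + max(-1, 0) = 1
  height(43) = 1 + max(-1, -1) = 0
  height(45) = 1 + max(0, -1) = 1
  height(49) = 1 + max(1, -1) = 2
  height(33) = 1 + max(1, 2) = 3
Height = 3


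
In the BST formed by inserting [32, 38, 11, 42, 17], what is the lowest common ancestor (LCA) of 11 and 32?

Tree insertion order: [32, 38, 11, 42, 17]
Tree (level-order array): [32, 11, 38, None, 17, None, 42]
In a BST, the LCA of p=11, q=32 is the first node v on the
root-to-leaf path with p <= v <= q (go left if both < v, right if both > v).
Walk from root:
  at 32: 11 <= 32 <= 32, this is the LCA
LCA = 32


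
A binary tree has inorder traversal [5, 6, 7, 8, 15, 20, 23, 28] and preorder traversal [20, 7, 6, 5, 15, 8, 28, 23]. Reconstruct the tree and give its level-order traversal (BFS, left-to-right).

Inorder:  [5, 6, 7, 8, 15, 20, 23, 28]
Preorder: [20, 7, 6, 5, 15, 8, 28, 23]
Algorithm: preorder visits root first, so consume preorder in order;
for each root, split the current inorder slice at that value into
left-subtree inorder and right-subtree inorder, then recurse.
Recursive splits:
  root=20; inorder splits into left=[5, 6, 7, 8, 15], right=[23, 28]
  root=7; inorder splits into left=[5, 6], right=[8, 15]
  root=6; inorder splits into left=[5], right=[]
  root=5; inorder splits into left=[], right=[]
  root=15; inorder splits into left=[8], right=[]
  root=8; inorder splits into left=[], right=[]
  root=28; inorder splits into left=[23], right=[]
  root=23; inorder splits into left=[], right=[]
Reconstructed level-order: [20, 7, 28, 6, 15, 23, 5, 8]


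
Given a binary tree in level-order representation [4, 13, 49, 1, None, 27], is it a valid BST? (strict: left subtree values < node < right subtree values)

Level-order array: [4, 13, 49, 1, None, 27]
Validate using subtree bounds (lo, hi): at each node, require lo < value < hi,
then recurse left with hi=value and right with lo=value.
Preorder trace (stopping at first violation):
  at node 4 with bounds (-inf, +inf): OK
  at node 13 with bounds (-inf, 4): VIOLATION
Node 13 violates its bound: not (-inf < 13 < 4).
Result: Not a valid BST


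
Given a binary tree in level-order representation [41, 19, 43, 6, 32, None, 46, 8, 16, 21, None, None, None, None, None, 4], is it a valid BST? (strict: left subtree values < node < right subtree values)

Level-order array: [41, 19, 43, 6, 32, None, 46, 8, 16, 21, None, None, None, None, None, 4]
Validate using subtree bounds (lo, hi): at each node, require lo < value < hi,
then recurse left with hi=value and right with lo=value.
Preorder trace (stopping at first violation):
  at node 41 with bounds (-inf, +inf): OK
  at node 19 with bounds (-inf, 41): OK
  at node 6 with bounds (-inf, 19): OK
  at node 8 with bounds (-inf, 6): VIOLATION
Node 8 violates its bound: not (-inf < 8 < 6).
Result: Not a valid BST


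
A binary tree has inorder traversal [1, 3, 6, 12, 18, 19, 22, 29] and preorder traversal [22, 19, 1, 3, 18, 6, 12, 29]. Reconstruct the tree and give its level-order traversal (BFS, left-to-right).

Inorder:  [1, 3, 6, 12, 18, 19, 22, 29]
Preorder: [22, 19, 1, 3, 18, 6, 12, 29]
Algorithm: preorder visits root first, so consume preorder in order;
for each root, split the current inorder slice at that value into
left-subtree inorder and right-subtree inorder, then recurse.
Recursive splits:
  root=22; inorder splits into left=[1, 3, 6, 12, 18, 19], right=[29]
  root=19; inorder splits into left=[1, 3, 6, 12, 18], right=[]
  root=1; inorder splits into left=[], right=[3, 6, 12, 18]
  root=3; inorder splits into left=[], right=[6, 12, 18]
  root=18; inorder splits into left=[6, 12], right=[]
  root=6; inorder splits into left=[], right=[12]
  root=12; inorder splits into left=[], right=[]
  root=29; inorder splits into left=[], right=[]
Reconstructed level-order: [22, 19, 29, 1, 3, 18, 6, 12]


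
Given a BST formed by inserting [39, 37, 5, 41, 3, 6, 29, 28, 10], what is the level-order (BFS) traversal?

Tree insertion order: [39, 37, 5, 41, 3, 6, 29, 28, 10]
Tree (level-order array): [39, 37, 41, 5, None, None, None, 3, 6, None, None, None, 29, 28, None, 10]
BFS from the root, enqueuing left then right child of each popped node:
  queue [39] -> pop 39, enqueue [37, 41], visited so far: [39]
  queue [37, 41] -> pop 37, enqueue [5], visited so far: [39, 37]
  queue [41, 5] -> pop 41, enqueue [none], visited so far: [39, 37, 41]
  queue [5] -> pop 5, enqueue [3, 6], visited so far: [39, 37, 41, 5]
  queue [3, 6] -> pop 3, enqueue [none], visited so far: [39, 37, 41, 5, 3]
  queue [6] -> pop 6, enqueue [29], visited so far: [39, 37, 41, 5, 3, 6]
  queue [29] -> pop 29, enqueue [28], visited so far: [39, 37, 41, 5, 3, 6, 29]
  queue [28] -> pop 28, enqueue [10], visited so far: [39, 37, 41, 5, 3, 6, 29, 28]
  queue [10] -> pop 10, enqueue [none], visited so far: [39, 37, 41, 5, 3, 6, 29, 28, 10]
Result: [39, 37, 41, 5, 3, 6, 29, 28, 10]


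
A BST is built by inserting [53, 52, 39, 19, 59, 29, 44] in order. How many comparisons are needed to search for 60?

Search path for 60: 53 -> 59
Found: False
Comparisons: 2


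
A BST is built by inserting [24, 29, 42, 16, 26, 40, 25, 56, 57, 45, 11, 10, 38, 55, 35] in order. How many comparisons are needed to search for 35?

Search path for 35: 24 -> 29 -> 42 -> 40 -> 38 -> 35
Found: True
Comparisons: 6


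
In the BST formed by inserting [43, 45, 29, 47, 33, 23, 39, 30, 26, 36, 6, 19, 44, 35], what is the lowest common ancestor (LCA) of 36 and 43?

Tree insertion order: [43, 45, 29, 47, 33, 23, 39, 30, 26, 36, 6, 19, 44, 35]
Tree (level-order array): [43, 29, 45, 23, 33, 44, 47, 6, 26, 30, 39, None, None, None, None, None, 19, None, None, None, None, 36, None, None, None, 35]
In a BST, the LCA of p=36, q=43 is the first node v on the
root-to-leaf path with p <= v <= q (go left if both < v, right if both > v).
Walk from root:
  at 43: 36 <= 43 <= 43, this is the LCA
LCA = 43


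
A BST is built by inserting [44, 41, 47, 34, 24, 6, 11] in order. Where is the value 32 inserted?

Starting tree (level order): [44, 41, 47, 34, None, None, None, 24, None, 6, None, None, 11]
Insertion path: 44 -> 41 -> 34 -> 24
Result: insert 32 as right child of 24
Final tree (level order): [44, 41, 47, 34, None, None, None, 24, None, 6, 32, None, 11]


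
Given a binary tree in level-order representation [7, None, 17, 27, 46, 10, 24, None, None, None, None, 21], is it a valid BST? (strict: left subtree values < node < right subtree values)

Level-order array: [7, None, 17, 27, 46, 10, 24, None, None, None, None, 21]
Validate using subtree bounds (lo, hi): at each node, require lo < value < hi,
then recurse left with hi=value and right with lo=value.
Preorder trace (stopping at first violation):
  at node 7 with bounds (-inf, +inf): OK
  at node 17 with bounds (7, +inf): OK
  at node 27 with bounds (7, 17): VIOLATION
Node 27 violates its bound: not (7 < 27 < 17).
Result: Not a valid BST


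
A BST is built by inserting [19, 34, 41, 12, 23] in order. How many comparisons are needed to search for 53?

Search path for 53: 19 -> 34 -> 41
Found: False
Comparisons: 3


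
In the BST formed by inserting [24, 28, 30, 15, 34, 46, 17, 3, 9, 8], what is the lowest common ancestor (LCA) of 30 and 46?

Tree insertion order: [24, 28, 30, 15, 34, 46, 17, 3, 9, 8]
Tree (level-order array): [24, 15, 28, 3, 17, None, 30, None, 9, None, None, None, 34, 8, None, None, 46]
In a BST, the LCA of p=30, q=46 is the first node v on the
root-to-leaf path with p <= v <= q (go left if both < v, right if both > v).
Walk from root:
  at 24: both 30 and 46 > 24, go right
  at 28: both 30 and 46 > 28, go right
  at 30: 30 <= 30 <= 46, this is the LCA
LCA = 30


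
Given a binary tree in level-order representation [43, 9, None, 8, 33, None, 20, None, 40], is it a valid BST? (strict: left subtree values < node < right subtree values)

Level-order array: [43, 9, None, 8, 33, None, 20, None, 40]
Validate using subtree bounds (lo, hi): at each node, require lo < value < hi,
then recurse left with hi=value and right with lo=value.
Preorder trace (stopping at first violation):
  at node 43 with bounds (-inf, +inf): OK
  at node 9 with bounds (-inf, 43): OK
  at node 8 with bounds (-inf, 9): OK
  at node 20 with bounds (8, 9): VIOLATION
Node 20 violates its bound: not (8 < 20 < 9).
Result: Not a valid BST


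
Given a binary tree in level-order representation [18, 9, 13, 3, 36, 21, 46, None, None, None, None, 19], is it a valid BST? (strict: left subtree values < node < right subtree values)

Level-order array: [18, 9, 13, 3, 36, 21, 46, None, None, None, None, 19]
Validate using subtree bounds (lo, hi): at each node, require lo < value < hi,
then recurse left with hi=value and right with lo=value.
Preorder trace (stopping at first violation):
  at node 18 with bounds (-inf, +inf): OK
  at node 9 with bounds (-inf, 18): OK
  at node 3 with bounds (-inf, 9): OK
  at node 36 with bounds (9, 18): VIOLATION
Node 36 violates its bound: not (9 < 36 < 18).
Result: Not a valid BST


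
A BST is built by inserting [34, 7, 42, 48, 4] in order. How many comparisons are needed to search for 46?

Search path for 46: 34 -> 42 -> 48
Found: False
Comparisons: 3


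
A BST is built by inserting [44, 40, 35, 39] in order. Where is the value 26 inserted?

Starting tree (level order): [44, 40, None, 35, None, None, 39]
Insertion path: 44 -> 40 -> 35
Result: insert 26 as left child of 35
Final tree (level order): [44, 40, None, 35, None, 26, 39]


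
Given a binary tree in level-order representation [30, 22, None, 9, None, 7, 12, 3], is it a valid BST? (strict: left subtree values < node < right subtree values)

Level-order array: [30, 22, None, 9, None, 7, 12, 3]
Validate using subtree bounds (lo, hi): at each node, require lo < value < hi,
then recurse left with hi=value and right with lo=value.
Preorder trace (stopping at first violation):
  at node 30 with bounds (-inf, +inf): OK
  at node 22 with bounds (-inf, 30): OK
  at node 9 with bounds (-inf, 22): OK
  at node 7 with bounds (-inf, 9): OK
  at node 3 with bounds (-inf, 7): OK
  at node 12 with bounds (9, 22): OK
No violation found at any node.
Result: Valid BST


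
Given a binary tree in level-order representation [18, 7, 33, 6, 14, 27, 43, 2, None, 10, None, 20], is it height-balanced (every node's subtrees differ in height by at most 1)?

Tree (level-order array): [18, 7, 33, 6, 14, 27, 43, 2, None, 10, None, 20]
Definition: a tree is height-balanced if, at every node, |h(left) - h(right)| <= 1 (empty subtree has height -1).
Bottom-up per-node check:
  node 2: h_left=-1, h_right=-1, diff=0 [OK], height=0
  node 6: h_left=0, h_right=-1, diff=1 [OK], height=1
  node 10: h_left=-1, h_right=-1, diff=0 [OK], height=0
  node 14: h_left=0, h_right=-1, diff=1 [OK], height=1
  node 7: h_left=1, h_right=1, diff=0 [OK], height=2
  node 20: h_left=-1, h_right=-1, diff=0 [OK], height=0
  node 27: h_left=0, h_right=-1, diff=1 [OK], height=1
  node 43: h_left=-1, h_right=-1, diff=0 [OK], height=0
  node 33: h_left=1, h_right=0, diff=1 [OK], height=2
  node 18: h_left=2, h_right=2, diff=0 [OK], height=3
All nodes satisfy the balance condition.
Result: Balanced


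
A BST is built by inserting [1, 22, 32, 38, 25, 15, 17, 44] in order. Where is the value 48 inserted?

Starting tree (level order): [1, None, 22, 15, 32, None, 17, 25, 38, None, None, None, None, None, 44]
Insertion path: 1 -> 22 -> 32 -> 38 -> 44
Result: insert 48 as right child of 44
Final tree (level order): [1, None, 22, 15, 32, None, 17, 25, 38, None, None, None, None, None, 44, None, 48]


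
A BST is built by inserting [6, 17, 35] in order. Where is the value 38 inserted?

Starting tree (level order): [6, None, 17, None, 35]
Insertion path: 6 -> 17 -> 35
Result: insert 38 as right child of 35
Final tree (level order): [6, None, 17, None, 35, None, 38]


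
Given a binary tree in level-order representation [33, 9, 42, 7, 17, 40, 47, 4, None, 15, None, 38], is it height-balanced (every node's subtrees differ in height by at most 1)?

Tree (level-order array): [33, 9, 42, 7, 17, 40, 47, 4, None, 15, None, 38]
Definition: a tree is height-balanced if, at every node, |h(left) - h(right)| <= 1 (empty subtree has height -1).
Bottom-up per-node check:
  node 4: h_left=-1, h_right=-1, diff=0 [OK], height=0
  node 7: h_left=0, h_right=-1, diff=1 [OK], height=1
  node 15: h_left=-1, h_right=-1, diff=0 [OK], height=0
  node 17: h_left=0, h_right=-1, diff=1 [OK], height=1
  node 9: h_left=1, h_right=1, diff=0 [OK], height=2
  node 38: h_left=-1, h_right=-1, diff=0 [OK], height=0
  node 40: h_left=0, h_right=-1, diff=1 [OK], height=1
  node 47: h_left=-1, h_right=-1, diff=0 [OK], height=0
  node 42: h_left=1, h_right=0, diff=1 [OK], height=2
  node 33: h_left=2, h_right=2, diff=0 [OK], height=3
All nodes satisfy the balance condition.
Result: Balanced


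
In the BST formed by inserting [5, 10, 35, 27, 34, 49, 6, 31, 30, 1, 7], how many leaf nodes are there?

Tree built from: [5, 10, 35, 27, 34, 49, 6, 31, 30, 1, 7]
Tree (level-order array): [5, 1, 10, None, None, 6, 35, None, 7, 27, 49, None, None, None, 34, None, None, 31, None, 30]
Rule: A leaf has 0 children.
Per-node child counts:
  node 5: 2 child(ren)
  node 1: 0 child(ren)
  node 10: 2 child(ren)
  node 6: 1 child(ren)
  node 7: 0 child(ren)
  node 35: 2 child(ren)
  node 27: 1 child(ren)
  node 34: 1 child(ren)
  node 31: 1 child(ren)
  node 30: 0 child(ren)
  node 49: 0 child(ren)
Matching nodes: [1, 7, 30, 49]
Count of leaf nodes: 4


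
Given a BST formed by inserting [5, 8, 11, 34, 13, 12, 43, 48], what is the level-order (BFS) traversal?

Tree insertion order: [5, 8, 11, 34, 13, 12, 43, 48]
Tree (level-order array): [5, None, 8, None, 11, None, 34, 13, 43, 12, None, None, 48]
BFS from the root, enqueuing left then right child of each popped node:
  queue [5] -> pop 5, enqueue [8], visited so far: [5]
  queue [8] -> pop 8, enqueue [11], visited so far: [5, 8]
  queue [11] -> pop 11, enqueue [34], visited so far: [5, 8, 11]
  queue [34] -> pop 34, enqueue [13, 43], visited so far: [5, 8, 11, 34]
  queue [13, 43] -> pop 13, enqueue [12], visited so far: [5, 8, 11, 34, 13]
  queue [43, 12] -> pop 43, enqueue [48], visited so far: [5, 8, 11, 34, 13, 43]
  queue [12, 48] -> pop 12, enqueue [none], visited so far: [5, 8, 11, 34, 13, 43, 12]
  queue [48] -> pop 48, enqueue [none], visited so far: [5, 8, 11, 34, 13, 43, 12, 48]
Result: [5, 8, 11, 34, 13, 43, 12, 48]


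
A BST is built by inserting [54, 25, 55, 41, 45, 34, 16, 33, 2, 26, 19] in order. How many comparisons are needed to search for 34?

Search path for 34: 54 -> 25 -> 41 -> 34
Found: True
Comparisons: 4


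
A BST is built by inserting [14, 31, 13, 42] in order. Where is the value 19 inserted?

Starting tree (level order): [14, 13, 31, None, None, None, 42]
Insertion path: 14 -> 31
Result: insert 19 as left child of 31
Final tree (level order): [14, 13, 31, None, None, 19, 42]


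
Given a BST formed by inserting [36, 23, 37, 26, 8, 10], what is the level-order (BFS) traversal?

Tree insertion order: [36, 23, 37, 26, 8, 10]
Tree (level-order array): [36, 23, 37, 8, 26, None, None, None, 10]
BFS from the root, enqueuing left then right child of each popped node:
  queue [36] -> pop 36, enqueue [23, 37], visited so far: [36]
  queue [23, 37] -> pop 23, enqueue [8, 26], visited so far: [36, 23]
  queue [37, 8, 26] -> pop 37, enqueue [none], visited so far: [36, 23, 37]
  queue [8, 26] -> pop 8, enqueue [10], visited so far: [36, 23, 37, 8]
  queue [26, 10] -> pop 26, enqueue [none], visited so far: [36, 23, 37, 8, 26]
  queue [10] -> pop 10, enqueue [none], visited so far: [36, 23, 37, 8, 26, 10]
Result: [36, 23, 37, 8, 26, 10]


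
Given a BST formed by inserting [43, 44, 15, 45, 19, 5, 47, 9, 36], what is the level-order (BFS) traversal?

Tree insertion order: [43, 44, 15, 45, 19, 5, 47, 9, 36]
Tree (level-order array): [43, 15, 44, 5, 19, None, 45, None, 9, None, 36, None, 47]
BFS from the root, enqueuing left then right child of each popped node:
  queue [43] -> pop 43, enqueue [15, 44], visited so far: [43]
  queue [15, 44] -> pop 15, enqueue [5, 19], visited so far: [43, 15]
  queue [44, 5, 19] -> pop 44, enqueue [45], visited so far: [43, 15, 44]
  queue [5, 19, 45] -> pop 5, enqueue [9], visited so far: [43, 15, 44, 5]
  queue [19, 45, 9] -> pop 19, enqueue [36], visited so far: [43, 15, 44, 5, 19]
  queue [45, 9, 36] -> pop 45, enqueue [47], visited so far: [43, 15, 44, 5, 19, 45]
  queue [9, 36, 47] -> pop 9, enqueue [none], visited so far: [43, 15, 44, 5, 19, 45, 9]
  queue [36, 47] -> pop 36, enqueue [none], visited so far: [43, 15, 44, 5, 19, 45, 9, 36]
  queue [47] -> pop 47, enqueue [none], visited so far: [43, 15, 44, 5, 19, 45, 9, 36, 47]
Result: [43, 15, 44, 5, 19, 45, 9, 36, 47]


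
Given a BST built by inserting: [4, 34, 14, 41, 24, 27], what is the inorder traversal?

Tree insertion order: [4, 34, 14, 41, 24, 27]
Tree (level-order array): [4, None, 34, 14, 41, None, 24, None, None, None, 27]
Inorder traversal: [4, 14, 24, 27, 34, 41]


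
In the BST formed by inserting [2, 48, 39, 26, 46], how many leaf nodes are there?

Tree built from: [2, 48, 39, 26, 46]
Tree (level-order array): [2, None, 48, 39, None, 26, 46]
Rule: A leaf has 0 children.
Per-node child counts:
  node 2: 1 child(ren)
  node 48: 1 child(ren)
  node 39: 2 child(ren)
  node 26: 0 child(ren)
  node 46: 0 child(ren)
Matching nodes: [26, 46]
Count of leaf nodes: 2


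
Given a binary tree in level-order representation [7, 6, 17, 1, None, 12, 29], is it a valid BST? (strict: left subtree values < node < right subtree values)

Level-order array: [7, 6, 17, 1, None, 12, 29]
Validate using subtree bounds (lo, hi): at each node, require lo < value < hi,
then recurse left with hi=value and right with lo=value.
Preorder trace (stopping at first violation):
  at node 7 with bounds (-inf, +inf): OK
  at node 6 with bounds (-inf, 7): OK
  at node 1 with bounds (-inf, 6): OK
  at node 17 with bounds (7, +inf): OK
  at node 12 with bounds (7, 17): OK
  at node 29 with bounds (17, +inf): OK
No violation found at any node.
Result: Valid BST


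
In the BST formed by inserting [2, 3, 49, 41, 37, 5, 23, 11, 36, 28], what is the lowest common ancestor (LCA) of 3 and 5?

Tree insertion order: [2, 3, 49, 41, 37, 5, 23, 11, 36, 28]
Tree (level-order array): [2, None, 3, None, 49, 41, None, 37, None, 5, None, None, 23, 11, 36, None, None, 28]
In a BST, the LCA of p=3, q=5 is the first node v on the
root-to-leaf path with p <= v <= q (go left if both < v, right if both > v).
Walk from root:
  at 2: both 3 and 5 > 2, go right
  at 3: 3 <= 3 <= 5, this is the LCA
LCA = 3


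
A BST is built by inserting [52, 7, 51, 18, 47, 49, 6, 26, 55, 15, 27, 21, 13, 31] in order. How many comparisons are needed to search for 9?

Search path for 9: 52 -> 7 -> 51 -> 18 -> 15 -> 13
Found: False
Comparisons: 6


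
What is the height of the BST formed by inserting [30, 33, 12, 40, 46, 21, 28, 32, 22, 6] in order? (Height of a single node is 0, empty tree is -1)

Insertion order: [30, 33, 12, 40, 46, 21, 28, 32, 22, 6]
Tree (level-order array): [30, 12, 33, 6, 21, 32, 40, None, None, None, 28, None, None, None, 46, 22]
Compute height bottom-up (empty subtree = -1):
  height(6) = 1 + max(-1, -1) = 0
  height(22) = 1 + max(-1, -1) = 0
  height(28) = 1 + max(0, -1) = 1
  height(21) = 1 + max(-1, 1) = 2
  height(12) = 1 + max(0, 2) = 3
  height(32) = 1 + max(-1, -1) = 0
  height(46) = 1 + max(-1, -1) = 0
  height(40) = 1 + max(-1, 0) = 1
  height(33) = 1 + max(0, 1) = 2
  height(30) = 1 + max(3, 2) = 4
Height = 4


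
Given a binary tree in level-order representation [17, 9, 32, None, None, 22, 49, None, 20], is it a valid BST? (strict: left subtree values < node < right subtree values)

Level-order array: [17, 9, 32, None, None, 22, 49, None, 20]
Validate using subtree bounds (lo, hi): at each node, require lo < value < hi,
then recurse left with hi=value and right with lo=value.
Preorder trace (stopping at first violation):
  at node 17 with bounds (-inf, +inf): OK
  at node 9 with bounds (-inf, 17): OK
  at node 32 with bounds (17, +inf): OK
  at node 22 with bounds (17, 32): OK
  at node 20 with bounds (22, 32): VIOLATION
Node 20 violates its bound: not (22 < 20 < 32).
Result: Not a valid BST


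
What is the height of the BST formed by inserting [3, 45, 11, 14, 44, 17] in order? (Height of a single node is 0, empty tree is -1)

Insertion order: [3, 45, 11, 14, 44, 17]
Tree (level-order array): [3, None, 45, 11, None, None, 14, None, 44, 17]
Compute height bottom-up (empty subtree = -1):
  height(17) = 1 + max(-1, -1) = 0
  height(44) = 1 + max(0, -1) = 1
  height(14) = 1 + max(-1, 1) = 2
  height(11) = 1 + max(-1, 2) = 3
  height(45) = 1 + max(3, -1) = 4
  height(3) = 1 + max(-1, 4) = 5
Height = 5


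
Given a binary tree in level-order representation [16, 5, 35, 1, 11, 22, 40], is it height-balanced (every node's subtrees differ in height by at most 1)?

Tree (level-order array): [16, 5, 35, 1, 11, 22, 40]
Definition: a tree is height-balanced if, at every node, |h(left) - h(right)| <= 1 (empty subtree has height -1).
Bottom-up per-node check:
  node 1: h_left=-1, h_right=-1, diff=0 [OK], height=0
  node 11: h_left=-1, h_right=-1, diff=0 [OK], height=0
  node 5: h_left=0, h_right=0, diff=0 [OK], height=1
  node 22: h_left=-1, h_right=-1, diff=0 [OK], height=0
  node 40: h_left=-1, h_right=-1, diff=0 [OK], height=0
  node 35: h_left=0, h_right=0, diff=0 [OK], height=1
  node 16: h_left=1, h_right=1, diff=0 [OK], height=2
All nodes satisfy the balance condition.
Result: Balanced


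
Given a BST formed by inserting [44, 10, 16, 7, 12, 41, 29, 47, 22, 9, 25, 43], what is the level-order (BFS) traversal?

Tree insertion order: [44, 10, 16, 7, 12, 41, 29, 47, 22, 9, 25, 43]
Tree (level-order array): [44, 10, 47, 7, 16, None, None, None, 9, 12, 41, None, None, None, None, 29, 43, 22, None, None, None, None, 25]
BFS from the root, enqueuing left then right child of each popped node:
  queue [44] -> pop 44, enqueue [10, 47], visited so far: [44]
  queue [10, 47] -> pop 10, enqueue [7, 16], visited so far: [44, 10]
  queue [47, 7, 16] -> pop 47, enqueue [none], visited so far: [44, 10, 47]
  queue [7, 16] -> pop 7, enqueue [9], visited so far: [44, 10, 47, 7]
  queue [16, 9] -> pop 16, enqueue [12, 41], visited so far: [44, 10, 47, 7, 16]
  queue [9, 12, 41] -> pop 9, enqueue [none], visited so far: [44, 10, 47, 7, 16, 9]
  queue [12, 41] -> pop 12, enqueue [none], visited so far: [44, 10, 47, 7, 16, 9, 12]
  queue [41] -> pop 41, enqueue [29, 43], visited so far: [44, 10, 47, 7, 16, 9, 12, 41]
  queue [29, 43] -> pop 29, enqueue [22], visited so far: [44, 10, 47, 7, 16, 9, 12, 41, 29]
  queue [43, 22] -> pop 43, enqueue [none], visited so far: [44, 10, 47, 7, 16, 9, 12, 41, 29, 43]
  queue [22] -> pop 22, enqueue [25], visited so far: [44, 10, 47, 7, 16, 9, 12, 41, 29, 43, 22]
  queue [25] -> pop 25, enqueue [none], visited so far: [44, 10, 47, 7, 16, 9, 12, 41, 29, 43, 22, 25]
Result: [44, 10, 47, 7, 16, 9, 12, 41, 29, 43, 22, 25]


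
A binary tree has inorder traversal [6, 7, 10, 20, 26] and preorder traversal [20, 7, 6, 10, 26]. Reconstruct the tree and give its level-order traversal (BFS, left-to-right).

Inorder:  [6, 7, 10, 20, 26]
Preorder: [20, 7, 6, 10, 26]
Algorithm: preorder visits root first, so consume preorder in order;
for each root, split the current inorder slice at that value into
left-subtree inorder and right-subtree inorder, then recurse.
Recursive splits:
  root=20; inorder splits into left=[6, 7, 10], right=[26]
  root=7; inorder splits into left=[6], right=[10]
  root=6; inorder splits into left=[], right=[]
  root=10; inorder splits into left=[], right=[]
  root=26; inorder splits into left=[], right=[]
Reconstructed level-order: [20, 7, 26, 6, 10]


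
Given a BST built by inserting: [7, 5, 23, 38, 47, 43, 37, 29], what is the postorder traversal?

Tree insertion order: [7, 5, 23, 38, 47, 43, 37, 29]
Tree (level-order array): [7, 5, 23, None, None, None, 38, 37, 47, 29, None, 43]
Postorder traversal: [5, 29, 37, 43, 47, 38, 23, 7]


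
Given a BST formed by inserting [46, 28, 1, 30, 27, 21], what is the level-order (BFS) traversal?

Tree insertion order: [46, 28, 1, 30, 27, 21]
Tree (level-order array): [46, 28, None, 1, 30, None, 27, None, None, 21]
BFS from the root, enqueuing left then right child of each popped node:
  queue [46] -> pop 46, enqueue [28], visited so far: [46]
  queue [28] -> pop 28, enqueue [1, 30], visited so far: [46, 28]
  queue [1, 30] -> pop 1, enqueue [27], visited so far: [46, 28, 1]
  queue [30, 27] -> pop 30, enqueue [none], visited so far: [46, 28, 1, 30]
  queue [27] -> pop 27, enqueue [21], visited so far: [46, 28, 1, 30, 27]
  queue [21] -> pop 21, enqueue [none], visited so far: [46, 28, 1, 30, 27, 21]
Result: [46, 28, 1, 30, 27, 21]


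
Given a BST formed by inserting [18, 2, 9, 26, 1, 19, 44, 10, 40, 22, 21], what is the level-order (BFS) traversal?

Tree insertion order: [18, 2, 9, 26, 1, 19, 44, 10, 40, 22, 21]
Tree (level-order array): [18, 2, 26, 1, 9, 19, 44, None, None, None, 10, None, 22, 40, None, None, None, 21]
BFS from the root, enqueuing left then right child of each popped node:
  queue [18] -> pop 18, enqueue [2, 26], visited so far: [18]
  queue [2, 26] -> pop 2, enqueue [1, 9], visited so far: [18, 2]
  queue [26, 1, 9] -> pop 26, enqueue [19, 44], visited so far: [18, 2, 26]
  queue [1, 9, 19, 44] -> pop 1, enqueue [none], visited so far: [18, 2, 26, 1]
  queue [9, 19, 44] -> pop 9, enqueue [10], visited so far: [18, 2, 26, 1, 9]
  queue [19, 44, 10] -> pop 19, enqueue [22], visited so far: [18, 2, 26, 1, 9, 19]
  queue [44, 10, 22] -> pop 44, enqueue [40], visited so far: [18, 2, 26, 1, 9, 19, 44]
  queue [10, 22, 40] -> pop 10, enqueue [none], visited so far: [18, 2, 26, 1, 9, 19, 44, 10]
  queue [22, 40] -> pop 22, enqueue [21], visited so far: [18, 2, 26, 1, 9, 19, 44, 10, 22]
  queue [40, 21] -> pop 40, enqueue [none], visited so far: [18, 2, 26, 1, 9, 19, 44, 10, 22, 40]
  queue [21] -> pop 21, enqueue [none], visited so far: [18, 2, 26, 1, 9, 19, 44, 10, 22, 40, 21]
Result: [18, 2, 26, 1, 9, 19, 44, 10, 22, 40, 21]


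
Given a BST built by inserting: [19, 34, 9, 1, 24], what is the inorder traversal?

Tree insertion order: [19, 34, 9, 1, 24]
Tree (level-order array): [19, 9, 34, 1, None, 24]
Inorder traversal: [1, 9, 19, 24, 34]


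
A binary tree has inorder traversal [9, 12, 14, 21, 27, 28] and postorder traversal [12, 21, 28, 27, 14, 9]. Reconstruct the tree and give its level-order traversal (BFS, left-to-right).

Inorder:   [9, 12, 14, 21, 27, 28]
Postorder: [12, 21, 28, 27, 14, 9]
Algorithm: postorder visits root last, so walk postorder right-to-left;
each value is the root of the current inorder slice — split it at that
value, recurse on the right subtree first, then the left.
Recursive splits:
  root=9; inorder splits into left=[], right=[12, 14, 21, 27, 28]
  root=14; inorder splits into left=[12], right=[21, 27, 28]
  root=27; inorder splits into left=[21], right=[28]
  root=28; inorder splits into left=[], right=[]
  root=21; inorder splits into left=[], right=[]
  root=12; inorder splits into left=[], right=[]
Reconstructed level-order: [9, 14, 12, 27, 21, 28]


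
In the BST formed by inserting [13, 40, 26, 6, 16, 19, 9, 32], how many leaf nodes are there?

Tree built from: [13, 40, 26, 6, 16, 19, 9, 32]
Tree (level-order array): [13, 6, 40, None, 9, 26, None, None, None, 16, 32, None, 19]
Rule: A leaf has 0 children.
Per-node child counts:
  node 13: 2 child(ren)
  node 6: 1 child(ren)
  node 9: 0 child(ren)
  node 40: 1 child(ren)
  node 26: 2 child(ren)
  node 16: 1 child(ren)
  node 19: 0 child(ren)
  node 32: 0 child(ren)
Matching nodes: [9, 19, 32]
Count of leaf nodes: 3


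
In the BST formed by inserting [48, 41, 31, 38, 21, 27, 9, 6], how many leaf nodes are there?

Tree built from: [48, 41, 31, 38, 21, 27, 9, 6]
Tree (level-order array): [48, 41, None, 31, None, 21, 38, 9, 27, None, None, 6]
Rule: A leaf has 0 children.
Per-node child counts:
  node 48: 1 child(ren)
  node 41: 1 child(ren)
  node 31: 2 child(ren)
  node 21: 2 child(ren)
  node 9: 1 child(ren)
  node 6: 0 child(ren)
  node 27: 0 child(ren)
  node 38: 0 child(ren)
Matching nodes: [6, 27, 38]
Count of leaf nodes: 3


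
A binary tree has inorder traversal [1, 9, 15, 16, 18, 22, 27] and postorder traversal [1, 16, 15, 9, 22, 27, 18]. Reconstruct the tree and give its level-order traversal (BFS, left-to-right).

Inorder:   [1, 9, 15, 16, 18, 22, 27]
Postorder: [1, 16, 15, 9, 22, 27, 18]
Algorithm: postorder visits root last, so walk postorder right-to-left;
each value is the root of the current inorder slice — split it at that
value, recurse on the right subtree first, then the left.
Recursive splits:
  root=18; inorder splits into left=[1, 9, 15, 16], right=[22, 27]
  root=27; inorder splits into left=[22], right=[]
  root=22; inorder splits into left=[], right=[]
  root=9; inorder splits into left=[1], right=[15, 16]
  root=15; inorder splits into left=[], right=[16]
  root=16; inorder splits into left=[], right=[]
  root=1; inorder splits into left=[], right=[]
Reconstructed level-order: [18, 9, 27, 1, 15, 22, 16]


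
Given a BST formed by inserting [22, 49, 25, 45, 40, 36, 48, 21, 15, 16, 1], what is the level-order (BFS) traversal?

Tree insertion order: [22, 49, 25, 45, 40, 36, 48, 21, 15, 16, 1]
Tree (level-order array): [22, 21, 49, 15, None, 25, None, 1, 16, None, 45, None, None, None, None, 40, 48, 36]
BFS from the root, enqueuing left then right child of each popped node:
  queue [22] -> pop 22, enqueue [21, 49], visited so far: [22]
  queue [21, 49] -> pop 21, enqueue [15], visited so far: [22, 21]
  queue [49, 15] -> pop 49, enqueue [25], visited so far: [22, 21, 49]
  queue [15, 25] -> pop 15, enqueue [1, 16], visited so far: [22, 21, 49, 15]
  queue [25, 1, 16] -> pop 25, enqueue [45], visited so far: [22, 21, 49, 15, 25]
  queue [1, 16, 45] -> pop 1, enqueue [none], visited so far: [22, 21, 49, 15, 25, 1]
  queue [16, 45] -> pop 16, enqueue [none], visited so far: [22, 21, 49, 15, 25, 1, 16]
  queue [45] -> pop 45, enqueue [40, 48], visited so far: [22, 21, 49, 15, 25, 1, 16, 45]
  queue [40, 48] -> pop 40, enqueue [36], visited so far: [22, 21, 49, 15, 25, 1, 16, 45, 40]
  queue [48, 36] -> pop 48, enqueue [none], visited so far: [22, 21, 49, 15, 25, 1, 16, 45, 40, 48]
  queue [36] -> pop 36, enqueue [none], visited so far: [22, 21, 49, 15, 25, 1, 16, 45, 40, 48, 36]
Result: [22, 21, 49, 15, 25, 1, 16, 45, 40, 48, 36]


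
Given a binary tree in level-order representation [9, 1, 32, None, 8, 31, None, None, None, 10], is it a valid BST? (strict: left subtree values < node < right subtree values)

Level-order array: [9, 1, 32, None, 8, 31, None, None, None, 10]
Validate using subtree bounds (lo, hi): at each node, require lo < value < hi,
then recurse left with hi=value and right with lo=value.
Preorder trace (stopping at first violation):
  at node 9 with bounds (-inf, +inf): OK
  at node 1 with bounds (-inf, 9): OK
  at node 8 with bounds (1, 9): OK
  at node 32 with bounds (9, +inf): OK
  at node 31 with bounds (9, 32): OK
  at node 10 with bounds (9, 31): OK
No violation found at any node.
Result: Valid BST


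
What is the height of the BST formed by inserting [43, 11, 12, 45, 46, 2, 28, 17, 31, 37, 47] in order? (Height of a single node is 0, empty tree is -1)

Insertion order: [43, 11, 12, 45, 46, 2, 28, 17, 31, 37, 47]
Tree (level-order array): [43, 11, 45, 2, 12, None, 46, None, None, None, 28, None, 47, 17, 31, None, None, None, None, None, 37]
Compute height bottom-up (empty subtree = -1):
  height(2) = 1 + max(-1, -1) = 0
  height(17) = 1 + max(-1, -1) = 0
  height(37) = 1 + max(-1, -1) = 0
  height(31) = 1 + max(-1, 0) = 1
  height(28) = 1 + max(0, 1) = 2
  height(12) = 1 + max(-1, 2) = 3
  height(11) = 1 + max(0, 3) = 4
  height(47) = 1 + max(-1, -1) = 0
  height(46) = 1 + max(-1, 0) = 1
  height(45) = 1 + max(-1, 1) = 2
  height(43) = 1 + max(4, 2) = 5
Height = 5


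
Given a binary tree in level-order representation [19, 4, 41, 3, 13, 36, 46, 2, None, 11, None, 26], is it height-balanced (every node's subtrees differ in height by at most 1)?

Tree (level-order array): [19, 4, 41, 3, 13, 36, 46, 2, None, 11, None, 26]
Definition: a tree is height-balanced if, at every node, |h(left) - h(right)| <= 1 (empty subtree has height -1).
Bottom-up per-node check:
  node 2: h_left=-1, h_right=-1, diff=0 [OK], height=0
  node 3: h_left=0, h_right=-1, diff=1 [OK], height=1
  node 11: h_left=-1, h_right=-1, diff=0 [OK], height=0
  node 13: h_left=0, h_right=-1, diff=1 [OK], height=1
  node 4: h_left=1, h_right=1, diff=0 [OK], height=2
  node 26: h_left=-1, h_right=-1, diff=0 [OK], height=0
  node 36: h_left=0, h_right=-1, diff=1 [OK], height=1
  node 46: h_left=-1, h_right=-1, diff=0 [OK], height=0
  node 41: h_left=1, h_right=0, diff=1 [OK], height=2
  node 19: h_left=2, h_right=2, diff=0 [OK], height=3
All nodes satisfy the balance condition.
Result: Balanced


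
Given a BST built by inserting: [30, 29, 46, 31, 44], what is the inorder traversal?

Tree insertion order: [30, 29, 46, 31, 44]
Tree (level-order array): [30, 29, 46, None, None, 31, None, None, 44]
Inorder traversal: [29, 30, 31, 44, 46]


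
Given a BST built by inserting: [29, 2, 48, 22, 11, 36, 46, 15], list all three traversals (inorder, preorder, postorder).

Tree insertion order: [29, 2, 48, 22, 11, 36, 46, 15]
Tree (level-order array): [29, 2, 48, None, 22, 36, None, 11, None, None, 46, None, 15]
Inorder (L, root, R): [2, 11, 15, 22, 29, 36, 46, 48]
Preorder (root, L, R): [29, 2, 22, 11, 15, 48, 36, 46]
Postorder (L, R, root): [15, 11, 22, 2, 46, 36, 48, 29]


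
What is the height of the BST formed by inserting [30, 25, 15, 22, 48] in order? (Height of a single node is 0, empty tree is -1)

Insertion order: [30, 25, 15, 22, 48]
Tree (level-order array): [30, 25, 48, 15, None, None, None, None, 22]
Compute height bottom-up (empty subtree = -1):
  height(22) = 1 + max(-1, -1) = 0
  height(15) = 1 + max(-1, 0) = 1
  height(25) = 1 + max(1, -1) = 2
  height(48) = 1 + max(-1, -1) = 0
  height(30) = 1 + max(2, 0) = 3
Height = 3


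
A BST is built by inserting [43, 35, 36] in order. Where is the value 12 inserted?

Starting tree (level order): [43, 35, None, None, 36]
Insertion path: 43 -> 35
Result: insert 12 as left child of 35
Final tree (level order): [43, 35, None, 12, 36]


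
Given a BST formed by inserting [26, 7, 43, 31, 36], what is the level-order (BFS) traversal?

Tree insertion order: [26, 7, 43, 31, 36]
Tree (level-order array): [26, 7, 43, None, None, 31, None, None, 36]
BFS from the root, enqueuing left then right child of each popped node:
  queue [26] -> pop 26, enqueue [7, 43], visited so far: [26]
  queue [7, 43] -> pop 7, enqueue [none], visited so far: [26, 7]
  queue [43] -> pop 43, enqueue [31], visited so far: [26, 7, 43]
  queue [31] -> pop 31, enqueue [36], visited so far: [26, 7, 43, 31]
  queue [36] -> pop 36, enqueue [none], visited so far: [26, 7, 43, 31, 36]
Result: [26, 7, 43, 31, 36]


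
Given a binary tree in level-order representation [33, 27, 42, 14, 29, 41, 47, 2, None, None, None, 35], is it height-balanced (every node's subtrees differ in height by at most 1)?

Tree (level-order array): [33, 27, 42, 14, 29, 41, 47, 2, None, None, None, 35]
Definition: a tree is height-balanced if, at every node, |h(left) - h(right)| <= 1 (empty subtree has height -1).
Bottom-up per-node check:
  node 2: h_left=-1, h_right=-1, diff=0 [OK], height=0
  node 14: h_left=0, h_right=-1, diff=1 [OK], height=1
  node 29: h_left=-1, h_right=-1, diff=0 [OK], height=0
  node 27: h_left=1, h_right=0, diff=1 [OK], height=2
  node 35: h_left=-1, h_right=-1, diff=0 [OK], height=0
  node 41: h_left=0, h_right=-1, diff=1 [OK], height=1
  node 47: h_left=-1, h_right=-1, diff=0 [OK], height=0
  node 42: h_left=1, h_right=0, diff=1 [OK], height=2
  node 33: h_left=2, h_right=2, diff=0 [OK], height=3
All nodes satisfy the balance condition.
Result: Balanced


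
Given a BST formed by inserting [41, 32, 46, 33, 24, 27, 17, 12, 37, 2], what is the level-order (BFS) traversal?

Tree insertion order: [41, 32, 46, 33, 24, 27, 17, 12, 37, 2]
Tree (level-order array): [41, 32, 46, 24, 33, None, None, 17, 27, None, 37, 12, None, None, None, None, None, 2]
BFS from the root, enqueuing left then right child of each popped node:
  queue [41] -> pop 41, enqueue [32, 46], visited so far: [41]
  queue [32, 46] -> pop 32, enqueue [24, 33], visited so far: [41, 32]
  queue [46, 24, 33] -> pop 46, enqueue [none], visited so far: [41, 32, 46]
  queue [24, 33] -> pop 24, enqueue [17, 27], visited so far: [41, 32, 46, 24]
  queue [33, 17, 27] -> pop 33, enqueue [37], visited so far: [41, 32, 46, 24, 33]
  queue [17, 27, 37] -> pop 17, enqueue [12], visited so far: [41, 32, 46, 24, 33, 17]
  queue [27, 37, 12] -> pop 27, enqueue [none], visited so far: [41, 32, 46, 24, 33, 17, 27]
  queue [37, 12] -> pop 37, enqueue [none], visited so far: [41, 32, 46, 24, 33, 17, 27, 37]
  queue [12] -> pop 12, enqueue [2], visited so far: [41, 32, 46, 24, 33, 17, 27, 37, 12]
  queue [2] -> pop 2, enqueue [none], visited so far: [41, 32, 46, 24, 33, 17, 27, 37, 12, 2]
Result: [41, 32, 46, 24, 33, 17, 27, 37, 12, 2]


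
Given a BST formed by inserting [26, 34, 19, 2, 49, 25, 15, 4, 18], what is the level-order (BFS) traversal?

Tree insertion order: [26, 34, 19, 2, 49, 25, 15, 4, 18]
Tree (level-order array): [26, 19, 34, 2, 25, None, 49, None, 15, None, None, None, None, 4, 18]
BFS from the root, enqueuing left then right child of each popped node:
  queue [26] -> pop 26, enqueue [19, 34], visited so far: [26]
  queue [19, 34] -> pop 19, enqueue [2, 25], visited so far: [26, 19]
  queue [34, 2, 25] -> pop 34, enqueue [49], visited so far: [26, 19, 34]
  queue [2, 25, 49] -> pop 2, enqueue [15], visited so far: [26, 19, 34, 2]
  queue [25, 49, 15] -> pop 25, enqueue [none], visited so far: [26, 19, 34, 2, 25]
  queue [49, 15] -> pop 49, enqueue [none], visited so far: [26, 19, 34, 2, 25, 49]
  queue [15] -> pop 15, enqueue [4, 18], visited so far: [26, 19, 34, 2, 25, 49, 15]
  queue [4, 18] -> pop 4, enqueue [none], visited so far: [26, 19, 34, 2, 25, 49, 15, 4]
  queue [18] -> pop 18, enqueue [none], visited so far: [26, 19, 34, 2, 25, 49, 15, 4, 18]
Result: [26, 19, 34, 2, 25, 49, 15, 4, 18]


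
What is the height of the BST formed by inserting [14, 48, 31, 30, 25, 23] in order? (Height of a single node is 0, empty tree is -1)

Insertion order: [14, 48, 31, 30, 25, 23]
Tree (level-order array): [14, None, 48, 31, None, 30, None, 25, None, 23]
Compute height bottom-up (empty subtree = -1):
  height(23) = 1 + max(-1, -1) = 0
  height(25) = 1 + max(0, -1) = 1
  height(30) = 1 + max(1, -1) = 2
  height(31) = 1 + max(2, -1) = 3
  height(48) = 1 + max(3, -1) = 4
  height(14) = 1 + max(-1, 4) = 5
Height = 5


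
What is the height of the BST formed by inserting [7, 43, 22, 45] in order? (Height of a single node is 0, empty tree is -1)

Insertion order: [7, 43, 22, 45]
Tree (level-order array): [7, None, 43, 22, 45]
Compute height bottom-up (empty subtree = -1):
  height(22) = 1 + max(-1, -1) = 0
  height(45) = 1 + max(-1, -1) = 0
  height(43) = 1 + max(0, 0) = 1
  height(7) = 1 + max(-1, 1) = 2
Height = 2
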